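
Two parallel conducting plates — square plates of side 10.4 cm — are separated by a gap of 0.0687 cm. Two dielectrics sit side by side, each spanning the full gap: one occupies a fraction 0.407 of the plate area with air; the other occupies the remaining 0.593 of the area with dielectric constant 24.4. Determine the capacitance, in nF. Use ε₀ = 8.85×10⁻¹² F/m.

A = (10.4 cm)² = 1.08×10⁻² m².
Side-by-side slabs ⇒ two capacitors in parallel, each spanning the full gap.
C₁ = κ₁ε₀A₁/d = 1.00 × 8.85×10⁻¹² × 4.40×10⁻³ / 6.87×10⁻⁴ = 5.67×10⁻¹¹ F.
C₂ = κ₂ε₀A₂/d = 24.4 × 8.85×10⁻¹² × 6.41×10⁻³ / 6.87×10⁻⁴ = 2.02×10⁻⁹ F.
C = C₁ + C₂ = 2.07×10⁻⁹ F.

C ≈ 2.07 nF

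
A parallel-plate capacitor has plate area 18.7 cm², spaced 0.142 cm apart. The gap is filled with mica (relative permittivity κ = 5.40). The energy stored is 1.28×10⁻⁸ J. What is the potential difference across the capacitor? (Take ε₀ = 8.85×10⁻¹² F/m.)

A = 18.7 cm² = 1.87×10⁻³ m².
C = κε₀A/d = 5.40 × 8.85×10⁻¹² × 1.87×10⁻³ / 1.42×10⁻³ = 6.29×10⁻¹¹ F.
V = √(2U/C) = √(2 × 1.28×10⁻⁸ / 6.29×10⁻¹¹) = 20.2 V.

V ≈ 20.2 V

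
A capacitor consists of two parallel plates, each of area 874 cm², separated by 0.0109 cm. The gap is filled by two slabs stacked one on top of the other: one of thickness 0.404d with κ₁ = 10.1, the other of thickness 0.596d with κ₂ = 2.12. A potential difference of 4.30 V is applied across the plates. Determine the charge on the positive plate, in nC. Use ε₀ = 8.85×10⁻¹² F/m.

A = 874 cm² = 8.74×10⁻² m².
Stacked slabs ⇒ two capacitors in series, each with the full plate area.
C₁ = κ₁ε₀A/d₁ = 10.1 × 8.85×10⁻¹² × 8.74×10⁻² / 4.40×10⁻⁵ = 1.77×10⁻⁷ F.
C₂ = κ₂ε₀A/d₂ = 2.12 × 8.85×10⁻¹² × 8.74×10⁻² / 6.50×10⁻⁵ = 2.52×10⁻⁸ F.
C = (1/C₁ + 1/C₂)⁻¹ = 2.21×10⁻⁸ F.
Q = CV = 2.21×10⁻⁸ × 4.30 = 9.50×10⁻⁸ C.

Q ≈ 95.0 nC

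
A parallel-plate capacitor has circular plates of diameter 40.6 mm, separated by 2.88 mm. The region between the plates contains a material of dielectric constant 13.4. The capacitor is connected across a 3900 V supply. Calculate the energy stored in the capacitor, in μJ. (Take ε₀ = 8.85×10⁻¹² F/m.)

U ≈ 405 μJ

A = π(40.6/2 mm)² = 1.29×10⁻³ m².
C = κε₀A/d = 13.4 × 8.85×10⁻¹² × 1.29×10⁻³ / 2.88×10⁻³ = 5.33×10⁻¹¹ F.
U = ½CV² = ½ × 5.33×10⁻¹¹ × (3900)² = 4.05×10⁻⁴ J.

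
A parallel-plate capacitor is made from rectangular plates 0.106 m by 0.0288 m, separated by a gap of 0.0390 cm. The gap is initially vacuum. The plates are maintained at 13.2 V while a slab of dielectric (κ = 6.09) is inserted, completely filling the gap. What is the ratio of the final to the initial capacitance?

6.09

C = κε₀A/d scales with κ, so C₂/C₁ = κ = 6.09.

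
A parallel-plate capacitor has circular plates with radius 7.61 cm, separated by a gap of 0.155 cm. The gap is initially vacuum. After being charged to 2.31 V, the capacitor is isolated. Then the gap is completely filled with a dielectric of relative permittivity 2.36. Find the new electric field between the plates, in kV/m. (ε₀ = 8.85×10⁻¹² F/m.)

A = π(7.61 cm)² = 1.82×10⁻² m².
Initially C₁ = ε₀A/d = 8.85×10⁻¹² × 1.82×10⁻² / 1.55×10⁻³ = 1.04×10⁻¹⁰ F.
E₁ = 1.49×10³ V/m.
Isolated ⇒ Q is held fixed. V₂ = Q/C₂ = V₁/2.36; E = V/d, so E₂/E₁ = (V₂/V₁)(d₁/d₂) = 0.424.
E₂ = 0.424 × 1.49×10³ = 6.31×10² V/m.

0.631 kV/m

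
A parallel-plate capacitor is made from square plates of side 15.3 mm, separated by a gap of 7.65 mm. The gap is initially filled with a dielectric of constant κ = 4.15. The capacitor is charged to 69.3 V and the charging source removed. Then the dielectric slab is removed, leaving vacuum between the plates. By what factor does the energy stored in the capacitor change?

Isolated ⇒ Q is held fixed.
C₂ = 0.241 C₁ and U = Q²/(2C), so U₂/U₁ = C₁/C₂ = 4.15.

U₂/U₁ ≈ 4.15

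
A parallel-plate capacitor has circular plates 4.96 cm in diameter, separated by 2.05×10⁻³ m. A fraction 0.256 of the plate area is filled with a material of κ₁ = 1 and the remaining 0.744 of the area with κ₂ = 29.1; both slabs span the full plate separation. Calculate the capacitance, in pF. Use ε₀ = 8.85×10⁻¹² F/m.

A = π(4.96/2 cm)² = 1.93×10⁻³ m².
Side-by-side slabs ⇒ two capacitors in parallel, each spanning the full gap.
C₁ = κ₁ε₀A₁/d = 1.00 × 8.85×10⁻¹² × 4.95×10⁻⁴ / 2.05×10⁻³ = 2.14×10⁻¹² F.
C₂ = κ₂ε₀A₂/d = 29.1 × 8.85×10⁻¹² × 1.44×10⁻³ / 2.05×10⁻³ = 1.81×10⁻¹⁰ F.
C = C₁ + C₂ = 1.83×10⁻¹⁰ F.

C ≈ 183 pF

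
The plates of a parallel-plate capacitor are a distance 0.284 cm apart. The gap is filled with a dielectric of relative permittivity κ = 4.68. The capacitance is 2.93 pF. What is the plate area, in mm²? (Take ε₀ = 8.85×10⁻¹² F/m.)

A ≈ 201 mm²

A = Cd/(κε₀) = 2.93×10⁻¹² × 2.84×10⁻³ / (4.68 × 8.85×10⁻¹²) = 2.01×10⁻⁴ m².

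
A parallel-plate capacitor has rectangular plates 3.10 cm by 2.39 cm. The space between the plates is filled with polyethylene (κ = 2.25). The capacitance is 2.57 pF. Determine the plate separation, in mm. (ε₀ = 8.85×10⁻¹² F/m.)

d ≈ 5.74 mm

A = 3.10 × 2.39 cm² = 7.41×10⁻⁴ m².
d = κε₀A/C = 2.25 × 8.85×10⁻¹² × 7.41×10⁻⁴ / 2.57×10⁻¹² = 5.74×10⁻³ m.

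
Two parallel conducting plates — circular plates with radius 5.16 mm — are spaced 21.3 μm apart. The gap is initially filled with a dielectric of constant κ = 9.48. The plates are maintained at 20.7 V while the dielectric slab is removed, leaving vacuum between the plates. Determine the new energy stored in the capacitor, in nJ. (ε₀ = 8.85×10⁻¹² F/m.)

A = π(5.16 mm)² = 8.36×10⁻⁵ m².
Initially C₁ = κε₀A/d = 9.48 × 8.85×10⁻¹² × 8.36×10⁻⁵ / 2.13×10⁻⁵ = 3.29×10⁻¹⁰ F.
U₁ = 7.06×10⁻⁸ J.
Battery connected ⇒ V is held fixed. C₂ = 0.105 C₁ and U = ½CV², so U₂/U₁ = C₂/C₁ = 0.105.
U₂ = 0.105 × 7.06×10⁻⁸ = 7.45×10⁻⁹ J.

U ≈ 7.45 nJ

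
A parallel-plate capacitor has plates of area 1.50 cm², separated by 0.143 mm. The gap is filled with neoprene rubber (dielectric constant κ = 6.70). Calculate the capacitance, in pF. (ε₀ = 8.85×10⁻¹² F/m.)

C ≈ 62.2 pF

A = 1.50 cm² = 1.50×10⁻⁴ m².
C = κε₀A/d = 6.70 × 8.85×10⁻¹² × 1.50×10⁻⁴ / 1.43×10⁻⁴ = 6.22×10⁻¹¹ F.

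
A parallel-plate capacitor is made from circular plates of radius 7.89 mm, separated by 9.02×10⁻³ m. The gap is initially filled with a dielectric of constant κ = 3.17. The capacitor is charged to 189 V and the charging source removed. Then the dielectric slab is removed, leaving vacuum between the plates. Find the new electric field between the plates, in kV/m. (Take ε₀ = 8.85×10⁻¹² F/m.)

A = π(7.89 mm)² = 1.96×10⁻⁴ m².
Initially C₁ = κε₀A/d = 3.17 × 8.85×10⁻¹² × 1.96×10⁻⁴ / 9.02×10⁻³ = 6.08×10⁻¹³ F.
E₁ = 2.10×10⁴ V/m.
Isolated ⇒ Q is held fixed. V₂ = Q/C₂ = V₁/0.315; E = V/d, so E₂/E₁ = (V₂/V₁)(d₁/d₂) = 3.17.
E₂ = 3.17 × 2.10×10⁴ = 6.64×10⁴ V/m.

E ≈ 66.4 kV/m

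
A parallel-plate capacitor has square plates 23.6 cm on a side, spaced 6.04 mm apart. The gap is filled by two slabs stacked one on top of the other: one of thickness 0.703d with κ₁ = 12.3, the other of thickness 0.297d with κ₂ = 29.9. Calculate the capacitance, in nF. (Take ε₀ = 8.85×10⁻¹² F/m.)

A = (23.6 cm)² = 5.57×10⁻² m².
Stacked slabs ⇒ two capacitors in series, each with the full plate area.
C₁ = κ₁ε₀A/d₁ = 12.3 × 8.85×10⁻¹² × 5.57×10⁻² / 4.25×10⁻³ = 1.43×10⁻⁹ F.
C₂ = κ₂ε₀A/d₂ = 29.9 × 8.85×10⁻¹² × 5.57×10⁻² / 1.79×10⁻³ = 8.22×10⁻⁹ F.
C = (1/C₁ + 1/C₂)⁻¹ = 1.22×10⁻⁹ F.

C ≈ 1.22 nF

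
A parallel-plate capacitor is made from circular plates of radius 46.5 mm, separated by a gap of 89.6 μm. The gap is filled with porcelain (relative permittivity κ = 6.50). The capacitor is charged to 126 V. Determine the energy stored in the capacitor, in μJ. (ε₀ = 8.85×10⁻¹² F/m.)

U ≈ 34.6 μJ

A = π(46.5 mm)² = 6.79×10⁻³ m².
C = κε₀A/d = 6.50 × 8.85×10⁻¹² × 6.79×10⁻³ / 8.96×10⁻⁵ = 4.36×10⁻⁹ F.
U = ½CV² = ½ × 4.36×10⁻⁹ × (126)² = 3.46×10⁻⁵ J.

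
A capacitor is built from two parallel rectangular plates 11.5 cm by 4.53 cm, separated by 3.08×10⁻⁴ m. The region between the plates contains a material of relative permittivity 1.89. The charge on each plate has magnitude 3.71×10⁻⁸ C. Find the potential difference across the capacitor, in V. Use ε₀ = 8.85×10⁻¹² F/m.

V ≈ 131 V

A = 11.5 × 4.53 cm² = 5.21×10⁻³ m².
C = κε₀A/d = 1.89 × 8.85×10⁻¹² × 5.21×10⁻³ / 3.08×10⁻⁴ = 2.83×10⁻¹⁰ F.
V = Q/C = 3.71×10⁻⁸ / 2.83×10⁻¹⁰ = 1.31×10² V.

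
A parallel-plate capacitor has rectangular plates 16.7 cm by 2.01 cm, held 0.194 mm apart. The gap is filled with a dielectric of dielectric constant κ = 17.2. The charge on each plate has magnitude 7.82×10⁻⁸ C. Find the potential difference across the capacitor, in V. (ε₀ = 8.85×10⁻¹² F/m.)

29.7 V

A = 16.7 × 2.01 cm² = 3.36×10⁻³ m².
C = κε₀A/d = 17.2 × 8.85×10⁻¹² × 3.36×10⁻³ / 1.94×10⁻⁴ = 2.63×10⁻⁹ F.
V = Q/C = 7.82×10⁻⁸ / 2.63×10⁻⁹ = 29.7 V.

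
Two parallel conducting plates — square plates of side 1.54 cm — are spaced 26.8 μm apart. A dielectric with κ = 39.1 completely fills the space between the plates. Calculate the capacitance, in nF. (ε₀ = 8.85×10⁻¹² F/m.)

C ≈ 3.06 nF

A = (1.54 cm)² = 2.37×10⁻⁴ m².
C = κε₀A/d = 39.1 × 8.85×10⁻¹² × 2.37×10⁻⁴ / 2.68×10⁻⁵ = 3.06×10⁻⁹ F.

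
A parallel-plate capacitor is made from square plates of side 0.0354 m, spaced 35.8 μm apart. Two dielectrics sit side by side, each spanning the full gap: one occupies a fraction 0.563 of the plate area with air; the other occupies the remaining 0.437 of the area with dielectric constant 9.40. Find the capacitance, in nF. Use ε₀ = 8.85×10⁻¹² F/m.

A = (0.0354 m)² = 1.25×10⁻³ m².
Side-by-side slabs ⇒ two capacitors in parallel, each spanning the full gap.
C₁ = κ₁ε₀A₁/d = 1.00 × 8.85×10⁻¹² × 7.06×10⁻⁴ / 3.58×10⁻⁵ = 1.74×10⁻¹⁰ F.
C₂ = κ₂ε₀A₂/d = 9.40 × 8.85×10⁻¹² × 5.48×10⁻⁴ / 3.58×10⁻⁵ = 1.27×10⁻⁹ F.
C = C₁ + C₂ = 1.45×10⁻⁹ F.

1.45 nF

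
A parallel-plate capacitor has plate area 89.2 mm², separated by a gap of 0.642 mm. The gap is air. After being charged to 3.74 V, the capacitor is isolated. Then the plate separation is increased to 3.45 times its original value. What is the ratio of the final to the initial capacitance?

C = ε₀A/d scales as 1/d, so C₂/C₁ = d₁/d₂ = 1/3.45 = 0.290.

C₂/C₁ ≈ 0.290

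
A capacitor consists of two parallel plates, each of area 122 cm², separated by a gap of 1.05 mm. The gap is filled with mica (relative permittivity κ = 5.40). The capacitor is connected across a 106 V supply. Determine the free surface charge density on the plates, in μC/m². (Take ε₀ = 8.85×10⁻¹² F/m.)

A = 122 cm² = 1.22×10⁻² m².
C = κε₀A/d = 5.40 × 8.85×10⁻¹² × 1.22×10⁻² / 1.05×10⁻³ = 5.55×10⁻¹⁰ F.
σ = Q/A = CV/A = 5.55×10⁻¹⁰ × 106 / 1.22×10⁻² = 4.82×10⁻⁶ C/m².

σ ≈ 4.82 μC/m²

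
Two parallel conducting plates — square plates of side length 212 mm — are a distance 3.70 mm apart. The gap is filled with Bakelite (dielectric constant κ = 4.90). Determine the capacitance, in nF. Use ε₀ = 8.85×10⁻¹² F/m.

0.527 nF

A = (212 mm)² = 4.49×10⁻² m².
C = κε₀A/d = 4.90 × 8.85×10⁻¹² × 4.49×10⁻² / 3.70×10⁻³ = 5.27×10⁻¹⁰ F.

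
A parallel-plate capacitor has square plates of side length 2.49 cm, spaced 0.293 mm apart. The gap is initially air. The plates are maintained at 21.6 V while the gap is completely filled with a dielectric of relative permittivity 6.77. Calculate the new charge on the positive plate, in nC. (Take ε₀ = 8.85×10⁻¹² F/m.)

A = (2.49 cm)² = 6.20×10⁻⁴ m².
Initially C₁ = ε₀A/d = 8.85×10⁻¹² × 6.20×10⁻⁴ / 2.93×10⁻⁴ = 1.87×10⁻¹¹ F.
Q₁ = 4.05×10⁻¹⁰ C.
Battery connected ⇒ V is held fixed. C₂ = 6.77 C₁ and Q = CV, so Q₂/Q₁ = C₂/C₁ = 6.77.
Q₂ = 6.77 × 4.05×10⁻¹⁰ = 2.74×10⁻⁹ C.

Q ≈ 2.74 nC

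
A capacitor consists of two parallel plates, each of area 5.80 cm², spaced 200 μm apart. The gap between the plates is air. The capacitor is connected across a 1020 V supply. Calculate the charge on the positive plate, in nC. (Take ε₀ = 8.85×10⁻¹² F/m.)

26.2 nC

A = 5.80 cm² = 5.80×10⁻⁴ m².
C = ε₀A/d = 8.85×10⁻¹² × 5.80×10⁻⁴ / 2.00×10⁻⁴ = 2.57×10⁻¹¹ F.
Q = CV = 2.57×10⁻¹¹ × 1020 = 2.62×10⁻⁸ C.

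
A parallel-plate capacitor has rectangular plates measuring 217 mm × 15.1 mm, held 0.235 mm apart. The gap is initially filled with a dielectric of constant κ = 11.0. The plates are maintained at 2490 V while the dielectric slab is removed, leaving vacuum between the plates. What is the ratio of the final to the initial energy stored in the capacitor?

U₂/U₁ ≈ 0.0909

Battery connected ⇒ V is held fixed.
C₂ = 0.0909 C₁ and U = ½CV², so U₂/U₁ = C₂/C₁ = 0.0909.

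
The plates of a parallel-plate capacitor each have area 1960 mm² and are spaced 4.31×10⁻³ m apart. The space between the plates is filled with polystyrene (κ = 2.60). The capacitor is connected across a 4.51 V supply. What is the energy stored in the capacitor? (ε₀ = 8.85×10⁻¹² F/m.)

U ≈ 106 pJ

A = 1960 mm² = 1.96×10⁻³ m².
C = κε₀A/d = 2.60 × 8.85×10⁻¹² × 1.96×10⁻³ / 4.31×10⁻³ = 1.05×10⁻¹¹ F.
U = ½CV² = ½ × 1.05×10⁻¹¹ × (4.51)² = 1.06×10⁻¹⁰ J.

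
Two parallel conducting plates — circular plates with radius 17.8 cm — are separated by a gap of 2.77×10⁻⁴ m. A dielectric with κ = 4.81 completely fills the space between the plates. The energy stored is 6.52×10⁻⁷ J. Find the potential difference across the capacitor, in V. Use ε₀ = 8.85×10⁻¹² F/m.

A = π(17.8 cm)² = 9.95×10⁻² m².
C = κε₀A/d = 4.81 × 8.85×10⁻¹² × 9.95×10⁻² / 2.77×10⁻⁴ = 1.53×10⁻⁸ F.
V = √(2U/C) = √(2 × 6.52×10⁻⁷ / 1.53×10⁻⁸) = 9.23 V.

9.23 V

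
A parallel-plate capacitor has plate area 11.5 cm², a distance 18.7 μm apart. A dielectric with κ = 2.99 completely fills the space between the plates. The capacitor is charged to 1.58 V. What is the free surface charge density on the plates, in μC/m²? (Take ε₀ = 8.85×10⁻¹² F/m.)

2.24 μC/m²

A = 11.5 cm² = 1.15×10⁻³ m².
C = κε₀A/d = 2.99 × 8.85×10⁻¹² × 1.15×10⁻³ / 1.87×10⁻⁵ = 1.63×10⁻⁹ F.
σ = Q/A = CV/A = 1.63×10⁻⁹ × 1.58 / 1.15×10⁻³ = 2.24×10⁻⁶ C/m².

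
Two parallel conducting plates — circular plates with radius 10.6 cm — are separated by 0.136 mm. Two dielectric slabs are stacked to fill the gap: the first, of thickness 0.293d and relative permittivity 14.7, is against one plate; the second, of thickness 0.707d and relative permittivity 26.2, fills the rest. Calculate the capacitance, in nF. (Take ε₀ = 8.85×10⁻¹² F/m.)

A = π(10.6 cm)² = 3.53×10⁻² m².
Stacked slabs ⇒ two capacitors in series, each with the full plate area.
C₁ = κ₁ε₀A/d₁ = 14.7 × 8.85×10⁻¹² × 3.53×10⁻² / 3.98×10⁻⁵ = 1.15×10⁻⁷ F.
C₂ = κ₂ε₀A/d₂ = 26.2 × 8.85×10⁻¹² × 3.53×10⁻² / 9.62×10⁻⁵ = 8.51×10⁻⁸ F.
C = (1/C₁ + 1/C₂)⁻¹ = 4.90×10⁻⁸ F.

C ≈ 49.0 nF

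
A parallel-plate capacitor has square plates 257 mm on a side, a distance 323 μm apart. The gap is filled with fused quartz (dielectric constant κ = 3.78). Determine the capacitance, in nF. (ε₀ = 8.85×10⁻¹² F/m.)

C ≈ 6.84 nF

A = (257 mm)² = 6.60×10⁻² m².
C = κε₀A/d = 3.78 × 8.85×10⁻¹² × 6.60×10⁻² / 3.23×10⁻⁴ = 6.84×10⁻⁹ F.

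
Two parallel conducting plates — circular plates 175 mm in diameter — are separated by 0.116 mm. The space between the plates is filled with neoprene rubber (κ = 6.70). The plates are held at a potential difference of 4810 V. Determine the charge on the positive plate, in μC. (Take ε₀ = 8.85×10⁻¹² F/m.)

59.1 μC

A = π(175/2 mm)² = 2.41×10⁻² m².
C = κε₀A/d = 6.70 × 8.85×10⁻¹² × 2.41×10⁻² / 1.16×10⁻⁴ = 1.23×10⁻⁸ F.
Q = CV = 1.23×10⁻⁸ × 4810 = 5.91×10⁻⁵ C.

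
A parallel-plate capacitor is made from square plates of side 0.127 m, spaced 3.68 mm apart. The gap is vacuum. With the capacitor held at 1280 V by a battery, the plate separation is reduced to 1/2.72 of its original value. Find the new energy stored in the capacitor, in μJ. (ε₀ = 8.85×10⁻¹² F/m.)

U ≈ 86.4 μJ

A = (0.127 m)² = 1.61×10⁻² m².
Initially C₁ = ε₀A/d = 8.85×10⁻¹² × 1.61×10⁻² / 3.68×10⁻³ = 3.88×10⁻¹¹ F.
U₁ = 3.18×10⁻⁵ J.
Battery connected ⇒ V is held fixed. C₂ = 2.72 C₁ and U = ½CV², so U₂/U₁ = C₂/C₁ = 2.72.
U₂ = 2.72 × 3.18×10⁻⁵ = 8.64×10⁻⁵ J.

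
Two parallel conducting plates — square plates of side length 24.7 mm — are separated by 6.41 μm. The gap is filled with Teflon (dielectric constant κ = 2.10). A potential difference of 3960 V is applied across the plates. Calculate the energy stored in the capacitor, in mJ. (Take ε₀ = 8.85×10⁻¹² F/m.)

U ≈ 13.9 mJ

A = (24.7 mm)² = 6.10×10⁻⁴ m².
C = κε₀A/d = 2.10 × 8.85×10⁻¹² × 6.10×10⁻⁴ / 6.41×10⁻⁶ = 1.77×10⁻⁹ F.
U = ½CV² = ½ × 1.77×10⁻⁹ × (3960)² = 1.39×10⁻² J.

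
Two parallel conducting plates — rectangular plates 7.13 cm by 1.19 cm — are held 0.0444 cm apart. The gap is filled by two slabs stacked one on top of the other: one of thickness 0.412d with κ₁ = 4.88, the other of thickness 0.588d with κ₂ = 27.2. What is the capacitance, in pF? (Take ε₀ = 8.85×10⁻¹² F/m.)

A = 7.13 × 1.19 cm² = 8.48×10⁻⁴ m².
Stacked slabs ⇒ two capacitors in series, each with the full plate area.
C₁ = κ₁ε₀A/d₁ = 4.88 × 8.85×10⁻¹² × 8.48×10⁻⁴ / 1.83×10⁻⁴ = 2.00×10⁻¹⁰ F.
C₂ = κ₂ε₀A/d₂ = 27.2 × 8.85×10⁻¹² × 8.48×10⁻⁴ / 2.61×10⁻⁴ = 7.82×10⁻¹⁰ F.
C = (1/C₁ + 1/C₂)⁻¹ = 1.59×10⁻¹⁰ F.

159 pF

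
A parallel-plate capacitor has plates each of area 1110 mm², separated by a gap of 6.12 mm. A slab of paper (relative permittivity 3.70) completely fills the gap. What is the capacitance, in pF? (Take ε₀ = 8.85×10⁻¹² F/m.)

C ≈ 5.94 pF

A = 1110 mm² = 1.11×10⁻³ m².
C = κε₀A/d = 3.70 × 8.85×10⁻¹² × 1.11×10⁻³ / 6.12×10⁻³ = 5.94×10⁻¹² F.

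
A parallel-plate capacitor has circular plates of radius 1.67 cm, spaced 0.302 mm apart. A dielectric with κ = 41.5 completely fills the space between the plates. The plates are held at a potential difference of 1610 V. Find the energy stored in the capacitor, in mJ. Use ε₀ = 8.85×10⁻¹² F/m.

A = π(1.67 cm)² = 8.76×10⁻⁴ m².
C = κε₀A/d = 41.5 × 8.85×10⁻¹² × 8.76×10⁻⁴ / 3.02×10⁻⁴ = 1.07×10⁻⁹ F.
U = ½CV² = ½ × 1.07×10⁻⁹ × (1610)² = 1.38×10⁻³ J.

1.38 mJ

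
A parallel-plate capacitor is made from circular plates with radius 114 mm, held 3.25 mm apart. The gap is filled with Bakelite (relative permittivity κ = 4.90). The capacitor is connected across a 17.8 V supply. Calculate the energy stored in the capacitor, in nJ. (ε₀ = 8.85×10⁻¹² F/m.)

U ≈ 86.3 nJ

A = π(114 mm)² = 4.08×10⁻² m².
C = κε₀A/d = 4.90 × 8.85×10⁻¹² × 4.08×10⁻² / 3.25×10⁻³ = 5.45×10⁻¹⁰ F.
U = ½CV² = ½ × 5.45×10⁻¹⁰ × (17.8)² = 8.63×10⁻⁸ J.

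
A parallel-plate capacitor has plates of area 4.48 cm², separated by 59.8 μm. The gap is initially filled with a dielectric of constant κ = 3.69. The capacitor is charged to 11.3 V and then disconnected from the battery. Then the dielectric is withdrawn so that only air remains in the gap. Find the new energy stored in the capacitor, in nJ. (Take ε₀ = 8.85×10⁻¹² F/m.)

57.6 nJ

A = 4.48 cm² = 4.48×10⁻⁴ m².
Initially C₁ = κε₀A/d = 3.69 × 8.85×10⁻¹² × 4.48×10⁻⁴ / 5.98×10⁻⁵ = 2.45×10⁻¹⁰ F.
U₁ = 1.56×10⁻⁸ J.
Isolated ⇒ Q is held fixed. C₂ = 0.271 C₁ and U = Q²/(2C), so U₂/U₁ = C₁/C₂ = 3.69.
U₂ = 3.69 × 1.56×10⁻⁸ = 5.76×10⁻⁸ J.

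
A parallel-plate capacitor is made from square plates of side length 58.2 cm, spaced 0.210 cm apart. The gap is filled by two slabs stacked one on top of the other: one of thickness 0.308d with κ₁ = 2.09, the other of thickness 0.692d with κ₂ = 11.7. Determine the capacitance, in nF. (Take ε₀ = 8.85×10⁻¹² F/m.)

A = (58.2 cm)² = 0.339 m².
Stacked slabs ⇒ two capacitors in series, each with the full plate area.
C₁ = κ₁ε₀A/d₁ = 2.09 × 8.85×10⁻¹² × 0.339 / 6.47×10⁻⁴ = 9.69×10⁻⁹ F.
C₂ = κ₂ε₀A/d₂ = 11.7 × 8.85×10⁻¹² × 0.339 / 1.45×10⁻³ = 2.41×10⁻⁸ F.
C = (1/C₁ + 1/C₂)⁻¹ = 6.91×10⁻⁹ F.

C ≈ 6.91 nF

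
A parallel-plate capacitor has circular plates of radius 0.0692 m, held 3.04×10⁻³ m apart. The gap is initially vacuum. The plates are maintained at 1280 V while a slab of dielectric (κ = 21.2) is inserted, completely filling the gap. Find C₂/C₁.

C = κε₀A/d scales with κ, so C₂/C₁ = κ = 21.2.

21.2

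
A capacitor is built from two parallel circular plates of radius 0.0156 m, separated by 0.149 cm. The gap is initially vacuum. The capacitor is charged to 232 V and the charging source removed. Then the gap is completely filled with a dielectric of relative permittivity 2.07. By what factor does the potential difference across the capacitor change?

V₂/V₁ ≈ 0.483

Isolated ⇒ Q is held fixed.
C₂ = 2.07 C₁ and V = Q/C, so V₂/V₁ = C₁/C₂ = 0.483.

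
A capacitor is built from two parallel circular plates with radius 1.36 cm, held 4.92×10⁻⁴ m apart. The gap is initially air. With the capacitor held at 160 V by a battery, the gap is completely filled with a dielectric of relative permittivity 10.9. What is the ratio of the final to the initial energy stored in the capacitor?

U₂/U₁ ≈ 10.9

Battery connected ⇒ V is held fixed.
C₂ = 10.9 C₁ and U = ½CV², so U₂/U₁ = C₂/C₁ = 10.9.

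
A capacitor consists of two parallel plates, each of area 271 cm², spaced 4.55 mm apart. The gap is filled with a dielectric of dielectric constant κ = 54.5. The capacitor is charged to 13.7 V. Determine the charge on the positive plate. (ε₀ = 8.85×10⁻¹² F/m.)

A = 271 cm² = 2.71×10⁻² m².
C = κε₀A/d = 54.5 × 8.85×10⁻¹² × 2.71×10⁻² / 4.55×10⁻³ = 2.87×10⁻⁹ F.
Q = CV = 2.87×10⁻⁹ × 13.7 = 3.94×10⁻⁸ C.

39.4 nC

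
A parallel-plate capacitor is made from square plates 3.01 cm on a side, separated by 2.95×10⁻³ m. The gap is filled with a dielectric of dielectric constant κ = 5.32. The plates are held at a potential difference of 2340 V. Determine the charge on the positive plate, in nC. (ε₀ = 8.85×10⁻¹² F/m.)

Q ≈ 33.8 nC

A = (3.01 cm)² = 9.06×10⁻⁴ m².
C = κε₀A/d = 5.32 × 8.85×10⁻¹² × 9.06×10⁻⁴ / 2.95×10⁻³ = 1.45×10⁻¹¹ F.
Q = CV = 1.45×10⁻¹¹ × 2340 = 3.38×10⁻⁸ C.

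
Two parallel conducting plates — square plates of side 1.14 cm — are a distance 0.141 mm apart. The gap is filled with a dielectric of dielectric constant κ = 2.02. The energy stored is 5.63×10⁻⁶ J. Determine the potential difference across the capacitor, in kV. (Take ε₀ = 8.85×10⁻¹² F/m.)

V ≈ 0.827 kV

A = (1.14 cm)² = 1.30×10⁻⁴ m².
C = κε₀A/d = 2.02 × 8.85×10⁻¹² × 1.30×10⁻⁴ / 1.41×10⁻⁴ = 1.65×10⁻¹¹ F.
V = √(2U/C) = √(2 × 5.63×10⁻⁶ / 1.65×10⁻¹¹) = 8.27×10² V.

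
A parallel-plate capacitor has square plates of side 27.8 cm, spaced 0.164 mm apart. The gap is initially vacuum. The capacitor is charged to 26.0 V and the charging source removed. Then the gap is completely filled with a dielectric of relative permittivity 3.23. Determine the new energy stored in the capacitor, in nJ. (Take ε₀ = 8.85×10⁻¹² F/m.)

A = (27.8 cm)² = 7.73×10⁻² m².
Initially C₁ = ε₀A/d = 8.85×10⁻¹² × 7.73×10⁻² / 1.64×10⁻⁴ = 4.17×10⁻⁹ F.
U₁ = 1.41×10⁻⁶ J.
Isolated ⇒ Q is held fixed. C₂ = 3.23 C₁ and U = Q²/(2C), so U₂/U₁ = C₁/C₂ = 0.310.
U₂ = 0.310 × 1.41×10⁻⁶ = 4.36×10⁻⁷ J.

436 nJ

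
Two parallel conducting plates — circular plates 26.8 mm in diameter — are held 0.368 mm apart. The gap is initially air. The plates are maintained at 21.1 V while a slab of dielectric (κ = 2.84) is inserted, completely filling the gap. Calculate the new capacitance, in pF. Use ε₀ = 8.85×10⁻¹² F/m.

38.5 pF

A = π(26.8/2 mm)² = 5.64×10⁻⁴ m².
Initially C₁ = ε₀A/d = 8.85×10⁻¹² × 5.64×10⁻⁴ / 3.68×10⁻⁴ = 1.36×10⁻¹¹ F.
C = κε₀A/d scales with κ, so C₂/C₁ = κ = 2.84.
C₂ = 2.84 × 1.36×10⁻¹¹ = 3.85×10⁻¹¹ F.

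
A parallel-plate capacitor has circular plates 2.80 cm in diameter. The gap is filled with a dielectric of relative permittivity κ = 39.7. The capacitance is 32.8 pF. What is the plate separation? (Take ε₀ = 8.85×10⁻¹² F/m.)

d ≈ 6.60 mm

A = π(2.80/2 cm)² = 6.16×10⁻⁴ m².
d = κε₀A/C = 39.7 × 8.85×10⁻¹² × 6.16×10⁻⁴ / 3.28×10⁻¹¹ = 6.60×10⁻³ m.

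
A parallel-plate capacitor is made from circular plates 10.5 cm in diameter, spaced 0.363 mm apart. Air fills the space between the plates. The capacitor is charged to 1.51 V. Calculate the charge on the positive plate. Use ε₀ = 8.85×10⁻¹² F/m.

Q ≈ 319 pC

A = π(10.5/2 cm)² = 8.66×10⁻³ m².
C = ε₀A/d = 8.85×10⁻¹² × 8.66×10⁻³ / 3.63×10⁻⁴ = 2.11×10⁻¹⁰ F.
Q = CV = 2.11×10⁻¹⁰ × 1.51 = 3.19×10⁻¹⁰ C.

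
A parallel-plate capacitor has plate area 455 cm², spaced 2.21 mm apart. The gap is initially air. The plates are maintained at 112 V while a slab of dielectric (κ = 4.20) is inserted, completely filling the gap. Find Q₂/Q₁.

4.20

Battery connected ⇒ V is held fixed.
C₂ = 4.20 C₁ and Q = CV, so Q₂/Q₁ = C₂/C₁ = 4.20.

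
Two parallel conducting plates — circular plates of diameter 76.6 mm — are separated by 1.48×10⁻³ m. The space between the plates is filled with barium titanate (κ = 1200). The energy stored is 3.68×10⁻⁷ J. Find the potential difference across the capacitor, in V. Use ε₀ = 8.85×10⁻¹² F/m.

4.72 V

A = π(76.6/2 mm)² = 4.61×10⁻³ m².
C = κε₀A/d = 1200 × 8.85×10⁻¹² × 4.61×10⁻³ / 1.48×10⁻³ = 3.31×10⁻⁸ F.
V = √(2U/C) = √(2 × 3.68×10⁻⁷ / 3.31×10⁻⁸) = 4.72 V.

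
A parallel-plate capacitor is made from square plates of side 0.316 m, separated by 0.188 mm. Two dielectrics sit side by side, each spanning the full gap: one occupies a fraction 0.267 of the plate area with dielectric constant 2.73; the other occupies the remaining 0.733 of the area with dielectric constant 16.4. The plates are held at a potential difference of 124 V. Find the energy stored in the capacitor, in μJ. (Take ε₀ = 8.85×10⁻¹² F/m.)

A = (0.316 m)² = 9.99×10⁻² m².
Side-by-side slabs ⇒ two capacitors in parallel, each spanning the full gap.
C₁ = κ₁ε₀A₁/d = 2.73 × 8.85×10⁻¹² × 2.67×10⁻² / 1.88×10⁻⁴ = 3.43×10⁻⁹ F.
C₂ = κ₂ε₀A₂/d = 16.4 × 8.85×10⁻¹² × 7.32×10⁻² / 1.88×10⁻⁴ = 5.65×10⁻⁸ F.
C = C₁ + C₂ = 5.99×10⁻⁸ F.
U = ½CV² = ½ × 5.99×10⁻⁸ × (124)² = 4.61×10⁻⁴ J.

U ≈ 461 μJ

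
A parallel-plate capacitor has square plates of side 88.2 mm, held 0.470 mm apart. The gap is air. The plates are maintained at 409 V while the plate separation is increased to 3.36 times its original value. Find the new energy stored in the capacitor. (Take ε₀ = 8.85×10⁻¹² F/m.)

A = (88.2 mm)² = 7.78×10⁻³ m².
Initially C₁ = ε₀A/d = 8.85×10⁻¹² × 7.78×10⁻³ / 4.70×10⁻⁴ = 1.46×10⁻¹⁰ F.
U₁ = 1.23×10⁻⁵ J.
Battery connected ⇒ V is held fixed. C₂ = 0.298 C₁ and U = ½CV², so U₂/U₁ = C₂/C₁ = 0.298.
U₂ = 0.298 × 1.23×10⁻⁵ = 3.65×10⁻⁶ J.

U ≈ 3.65 μJ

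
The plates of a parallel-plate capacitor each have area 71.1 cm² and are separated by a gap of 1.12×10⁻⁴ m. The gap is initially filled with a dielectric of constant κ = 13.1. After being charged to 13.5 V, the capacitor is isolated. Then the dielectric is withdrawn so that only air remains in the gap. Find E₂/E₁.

Isolated ⇒ Q is held fixed.
V₂ = Q/C₂ = V₁/0.0763; E = V/d, so E₂/E₁ = (V₂/V₁)(d₁/d₂) = 13.1.

E₂/E₁ ≈ 13.1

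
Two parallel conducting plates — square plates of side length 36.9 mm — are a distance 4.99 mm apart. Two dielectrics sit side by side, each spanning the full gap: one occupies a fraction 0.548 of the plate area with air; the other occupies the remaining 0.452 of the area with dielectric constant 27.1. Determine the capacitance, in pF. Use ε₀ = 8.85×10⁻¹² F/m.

A = (36.9 mm)² = 1.36×10⁻³ m².
Side-by-side slabs ⇒ two capacitors in parallel, each spanning the full gap.
C₁ = κ₁ε₀A₁/d = 1.00 × 8.85×10⁻¹² × 7.46×10⁻⁴ / 4.99×10⁻³ = 1.32×10⁻¹² F.
C₂ = κ₂ε₀A₂/d = 27.1 × 8.85×10⁻¹² × 6.15×10⁻⁴ / 4.99×10⁻³ = 2.96×10⁻¹¹ F.
C = C₁ + C₂ = 3.09×10⁻¹¹ F.

C ≈ 30.9 pF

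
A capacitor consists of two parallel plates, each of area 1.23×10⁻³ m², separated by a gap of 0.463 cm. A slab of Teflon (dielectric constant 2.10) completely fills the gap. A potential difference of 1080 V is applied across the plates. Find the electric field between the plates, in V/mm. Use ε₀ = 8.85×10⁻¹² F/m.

E ≈ 233 V/mm

E = V/d = 1080 / 4.63×10⁻³ = 2.33×10⁵ V/m.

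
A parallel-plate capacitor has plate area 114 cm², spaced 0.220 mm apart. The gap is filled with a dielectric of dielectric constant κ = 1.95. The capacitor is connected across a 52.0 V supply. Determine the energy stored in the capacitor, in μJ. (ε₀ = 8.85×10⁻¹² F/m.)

A = 114 cm² = 1.14×10⁻² m².
C = κε₀A/d = 1.95 × 8.85×10⁻¹² × 1.14×10⁻² / 2.20×10⁻⁴ = 8.94×10⁻¹⁰ F.
U = ½CV² = ½ × 8.94×10⁻¹⁰ × (52.0)² = 1.21×10⁻⁶ J.

1.21 μJ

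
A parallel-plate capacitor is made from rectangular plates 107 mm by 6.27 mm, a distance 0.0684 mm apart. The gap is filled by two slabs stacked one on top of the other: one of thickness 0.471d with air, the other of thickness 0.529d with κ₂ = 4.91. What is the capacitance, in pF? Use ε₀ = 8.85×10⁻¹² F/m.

A = 107 × 6.27 mm² = 6.71×10⁻⁴ m².
Stacked slabs ⇒ two capacitors in series, each with the full plate area.
C₁ = κ₁ε₀A/d₁ = 1.00 × 8.85×10⁻¹² × 6.71×10⁻⁴ / 3.22×10⁻⁵ = 1.84×10⁻¹⁰ F.
C₂ = κ₂ε₀A/d₂ = 4.91 × 8.85×10⁻¹² × 6.71×10⁻⁴ / 3.62×10⁻⁵ = 8.06×10⁻¹⁰ F.
C = (1/C₁ + 1/C₂)⁻¹ = 1.50×10⁻¹⁰ F.

C ≈ 150 pF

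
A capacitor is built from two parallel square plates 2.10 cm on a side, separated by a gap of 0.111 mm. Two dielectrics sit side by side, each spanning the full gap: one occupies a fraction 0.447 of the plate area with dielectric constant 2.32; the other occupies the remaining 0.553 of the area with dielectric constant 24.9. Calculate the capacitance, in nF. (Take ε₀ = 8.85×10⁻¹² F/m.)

A = (2.10 cm)² = 4.41×10⁻⁴ m².
Side-by-side slabs ⇒ two capacitors in parallel, each spanning the full gap.
C₁ = κ₁ε₀A₁/d = 2.32 × 8.85×10⁻¹² × 1.97×10⁻⁴ / 1.11×10⁻⁴ = 3.65×10⁻¹¹ F.
C₂ = κ₂ε₀A₂/d = 24.9 × 8.85×10⁻¹² × 2.44×10⁻⁴ / 1.11×10⁻⁴ = 4.84×10⁻¹⁰ F.
C = C₁ + C₂ = 5.21×10⁻¹⁰ F.

C ≈ 0.521 nF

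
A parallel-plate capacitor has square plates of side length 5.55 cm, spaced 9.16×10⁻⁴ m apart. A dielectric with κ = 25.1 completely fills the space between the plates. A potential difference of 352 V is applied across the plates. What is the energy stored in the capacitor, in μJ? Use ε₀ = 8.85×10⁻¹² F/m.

A = (5.55 cm)² = 3.08×10⁻³ m².
C = κε₀A/d = 25.1 × 8.85×10⁻¹² × 3.08×10⁻³ / 9.16×10⁻⁴ = 7.47×10⁻¹⁰ F.
U = ½CV² = ½ × 7.47×10⁻¹⁰ × (352)² = 4.63×10⁻⁵ J.

U ≈ 46.3 μJ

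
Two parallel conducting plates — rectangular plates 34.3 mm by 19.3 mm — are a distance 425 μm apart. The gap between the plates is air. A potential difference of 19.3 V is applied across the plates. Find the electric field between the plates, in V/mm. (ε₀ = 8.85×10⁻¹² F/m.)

45.4 V/mm

E = V/d = 19.3 / 4.25×10⁻⁴ = 4.54×10⁴ V/m.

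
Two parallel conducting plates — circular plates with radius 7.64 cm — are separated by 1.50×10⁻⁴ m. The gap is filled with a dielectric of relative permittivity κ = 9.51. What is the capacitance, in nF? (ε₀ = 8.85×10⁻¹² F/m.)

C ≈ 10.3 nF

A = π(7.64 cm)² = 1.83×10⁻² m².
C = κε₀A/d = 9.51 × 8.85×10⁻¹² × 1.83×10⁻² / 1.50×10⁻⁴ = 1.03×10⁻⁸ F.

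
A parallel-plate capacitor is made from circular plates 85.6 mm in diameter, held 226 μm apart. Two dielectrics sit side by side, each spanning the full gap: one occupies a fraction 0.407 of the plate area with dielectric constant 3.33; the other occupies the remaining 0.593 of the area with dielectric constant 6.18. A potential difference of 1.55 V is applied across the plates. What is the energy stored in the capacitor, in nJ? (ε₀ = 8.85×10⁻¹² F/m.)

A = π(85.6/2 mm)² = 5.75×10⁻³ m².
Side-by-side slabs ⇒ two capacitors in parallel, each spanning the full gap.
C₁ = κ₁ε₀A₁/d = 3.33 × 8.85×10⁻¹² × 2.34×10⁻³ / 2.26×10⁻⁴ = 3.05×10⁻¹⁰ F.
C₂ = κ₂ε₀A₂/d = 6.18 × 8.85×10⁻¹² × 3.41×10⁻³ / 2.26×10⁻⁴ = 8.26×10⁻¹⁰ F.
C = C₁ + C₂ = 1.13×10⁻⁹ F.
U = ½CV² = ½ × 1.13×10⁻⁹ × (1.55)² = 1.36×10⁻⁹ J.

U ≈ 1.36 nJ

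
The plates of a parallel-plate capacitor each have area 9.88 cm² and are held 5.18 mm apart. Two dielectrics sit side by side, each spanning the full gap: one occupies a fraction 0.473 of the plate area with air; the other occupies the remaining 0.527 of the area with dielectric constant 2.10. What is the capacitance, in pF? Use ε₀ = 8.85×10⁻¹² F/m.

2.67 pF

A = 9.88 cm² = 9.88×10⁻⁴ m².
Side-by-side slabs ⇒ two capacitors in parallel, each spanning the full gap.
C₁ = κ₁ε₀A₁/d = 1.00 × 8.85×10⁻¹² × 4.67×10⁻⁴ / 5.18×10⁻³ = 7.98×10⁻¹³ F.
C₂ = κ₂ε₀A₂/d = 2.10 × 8.85×10⁻¹² × 5.21×10⁻⁴ / 5.18×10⁻³ = 1.87×10⁻¹² F.
C = C₁ + C₂ = 2.67×10⁻¹² F.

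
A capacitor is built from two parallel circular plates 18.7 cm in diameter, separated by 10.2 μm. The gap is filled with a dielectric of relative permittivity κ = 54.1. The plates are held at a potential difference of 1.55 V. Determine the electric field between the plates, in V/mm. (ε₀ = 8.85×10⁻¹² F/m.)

152 V/mm

E = V/d = 1.55 / 1.02×10⁻⁵ = 1.52×10⁵ V/m.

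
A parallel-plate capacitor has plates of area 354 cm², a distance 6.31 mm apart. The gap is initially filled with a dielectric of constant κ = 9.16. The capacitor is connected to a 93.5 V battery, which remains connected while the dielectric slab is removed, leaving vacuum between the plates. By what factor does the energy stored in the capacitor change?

Battery connected ⇒ V is held fixed.
C₂ = 0.109 C₁ and U = ½CV², so U₂/U₁ = C₂/C₁ = 0.109.

0.109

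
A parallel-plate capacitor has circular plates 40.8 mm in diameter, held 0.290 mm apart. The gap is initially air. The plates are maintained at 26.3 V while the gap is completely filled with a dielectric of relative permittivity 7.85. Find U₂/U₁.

Battery connected ⇒ V is held fixed.
C₂ = 7.85 C₁ and U = ½CV², so U₂/U₁ = C₂/C₁ = 7.85.

7.85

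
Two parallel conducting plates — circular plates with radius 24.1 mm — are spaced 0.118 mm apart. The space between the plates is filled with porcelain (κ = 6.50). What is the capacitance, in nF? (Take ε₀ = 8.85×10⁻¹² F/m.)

C ≈ 0.890 nF

A = π(24.1 mm)² = 1.82×10⁻³ m².
C = κε₀A/d = 6.50 × 8.85×10⁻¹² × 1.82×10⁻³ / 1.18×10⁻⁴ = 8.90×10⁻¹⁰ F.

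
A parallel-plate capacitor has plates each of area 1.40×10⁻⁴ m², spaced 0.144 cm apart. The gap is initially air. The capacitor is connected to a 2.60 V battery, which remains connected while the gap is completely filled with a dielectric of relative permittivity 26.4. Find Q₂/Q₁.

Battery connected ⇒ V is held fixed.
C₂ = 26.4 C₁ and Q = CV, so Q₂/Q₁ = C₂/C₁ = 26.4.

Q₂/Q₁ ≈ 26.4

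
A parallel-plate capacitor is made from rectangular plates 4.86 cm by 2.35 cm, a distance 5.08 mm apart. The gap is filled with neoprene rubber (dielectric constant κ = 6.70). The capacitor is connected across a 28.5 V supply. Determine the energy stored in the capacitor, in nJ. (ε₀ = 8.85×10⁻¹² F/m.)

A = 4.86 × 2.35 cm² = 1.14×10⁻³ m².
C = κε₀A/d = 6.70 × 8.85×10⁻¹² × 1.14×10⁻³ / 5.08×10⁻³ = 1.33×10⁻¹¹ F.
U = ½CV² = ½ × 1.33×10⁻¹¹ × (28.5)² = 5.41×10⁻⁹ J.

5.41 nJ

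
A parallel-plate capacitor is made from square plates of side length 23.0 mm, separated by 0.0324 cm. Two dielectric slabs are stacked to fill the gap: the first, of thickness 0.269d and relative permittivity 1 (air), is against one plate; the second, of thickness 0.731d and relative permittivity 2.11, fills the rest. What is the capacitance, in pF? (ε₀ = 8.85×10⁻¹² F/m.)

C ≈ 23.5 pF

A = (23.0 mm)² = 5.29×10⁻⁴ m².
Stacked slabs ⇒ two capacitors in series, each with the full plate area.
C₁ = κ₁ε₀A/d₁ = 1.00 × 8.85×10⁻¹² × 5.29×10⁻⁴ / 8.72×10⁻⁵ = 5.37×10⁻¹¹ F.
C₂ = κ₂ε₀A/d₂ = 2.11 × 8.85×10⁻¹² × 5.29×10⁻⁴ / 2.37×10⁻⁴ = 4.17×10⁻¹¹ F.
C = (1/C₁ + 1/C₂)⁻¹ = 2.35×10⁻¹¹ F.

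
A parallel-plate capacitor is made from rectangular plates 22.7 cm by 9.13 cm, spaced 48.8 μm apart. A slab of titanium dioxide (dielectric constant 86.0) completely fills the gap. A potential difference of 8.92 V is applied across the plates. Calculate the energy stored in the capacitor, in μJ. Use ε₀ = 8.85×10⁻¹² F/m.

A = 22.7 × 9.13 cm² = 2.07×10⁻² m².
C = κε₀A/d = 86.0 × 8.85×10⁻¹² × 2.07×10⁻² / 4.88×10⁻⁵ = 3.23×10⁻⁷ F.
U = ½CV² = ½ × 3.23×10⁻⁷ × (8.92)² = 1.29×10⁻⁵ J.

U ≈ 12.9 μJ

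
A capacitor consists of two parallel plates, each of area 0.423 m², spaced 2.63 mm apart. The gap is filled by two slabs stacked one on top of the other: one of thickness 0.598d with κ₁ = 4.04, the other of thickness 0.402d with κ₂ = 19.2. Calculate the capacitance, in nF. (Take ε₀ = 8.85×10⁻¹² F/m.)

C ≈ 8.42 nF

Stacked slabs ⇒ two capacitors in series, each with the full plate area.
C₁ = κ₁ε₀A/d₁ = 4.04 × 8.85×10⁻¹² × 0.423 / 1.57×10⁻³ = 9.62×10⁻⁹ F.
C₂ = κ₂ε₀A/d₂ = 19.2 × 8.85×10⁻¹² × 0.423 / 1.06×10⁻³ = 6.80×10⁻⁸ F.
C = (1/C₁ + 1/C₂)⁻¹ = 8.42×10⁻⁹ F.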